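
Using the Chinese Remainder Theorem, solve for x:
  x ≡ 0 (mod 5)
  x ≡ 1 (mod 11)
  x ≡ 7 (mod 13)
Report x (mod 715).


Moduli 5, 11, 13 are pairwise coprime; by CRT there is a unique solution modulo M = 5 · 11 · 13 = 715.
Solve pairwise, accumulating the modulus:
  Start with x ≡ 0 (mod 5).
  Combine with x ≡ 1 (mod 11): since gcd(5, 11) = 1, we get a unique residue mod 55.
    Write x = 0 + 5·t and substitute into x ≡ 1 (mod 11): 5·t ≡ 1 − 0 = 1 (mod 11).
    The inverse of 5 mod 11 is 9 (since 5·9 = 45 = 4·11 + 1), so t ≡ 9·1 = 9 ≡ 9 (mod 11).
    Then x = 0 + 5·9 = 45, valid modulo lcm(5, 11) = 55: x ≡ 45 (mod 55).
  Combine with x ≡ 7 (mod 13): since gcd(55, 13) = 1, we get a unique residue mod 715.
    Write x = 45 + 55·t and substitute into x ≡ 7 (mod 13): 55·t ≡ 7 − 45 = -38 (mod 13).
    Reduce coefficients mod 13: 3·t ≡ 1 (mod 13).
    The inverse of 3 mod 13 is 9 (since 3·9 = 27 = 2·13 + 1), so t ≡ 9·1 = 9 ≡ 9 (mod 13).
    Then x = 45 + 55·9 = 540, valid modulo lcm(55, 13) = 715: x ≡ 540 (mod 715).
Verify: 540 mod 5 = 0 ✓, 540 mod 11 = 1 ✓, 540 mod 13 = 7 ✓.

x ≡ 540 (mod 715).


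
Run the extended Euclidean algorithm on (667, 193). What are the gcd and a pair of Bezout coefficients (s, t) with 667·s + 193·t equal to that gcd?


Euclidean algorithm on (667, 193) — divide until remainder is 0:
  667 = 3 · 193 + 88
  193 = 2 · 88 + 17
  88 = 5 · 17 + 3
  17 = 5 · 3 + 2
  3 = 1 · 2 + 1
  2 = 2 · 1 + 0
gcd(667, 193) = 1.
Track Bezout coefficients alongside the remainders: start with r₀ = 667 = a·1 + b·0 (s = 1, t = 0) and r₁ = 193 = a·0 + b·1 (s = 0, t = 1); each new remainder r_{k+1} = r_{k-1} − q_k·r_k inherits s_{k+1} = s_{k-1} − q_k·s_k, t_{k+1} = t_{k-1} − q_k·t_k, so r_k = a·s_k + b·t_k at every step:
  q = 3: r = 88, s = 1 − 3·0 = 1, t = 0 − 3·1 = -3  (check: 667·1 + 193·(-3) = 88)
  q = 2: r = 17, s = 0 − 2·1 = -2, t = 1 − 2·(-3) = 7  (check: 667·(-2) + 193·7 = 17)
  q = 5: r = 3, s = 1 − 5·(-2) = 11, t = -3 − 5·7 = -38  (check: 667·11 + 193·(-38) = 3)
  q = 5: r = 2, s = -2 − 5·11 = -57, t = 7 − 5·(-38) = 197  (check: 667·(-57) + 193·197 = 2)
  q = 1: r = 1, s = 11 − 1·(-57) = 68, t = -38 − 1·197 = -235  (check: 667·68 + 193·(-235) = 1)
The row with r = 1 (the gcd) gives the Bezout coefficients s = 68, t = -235.
Result: 667 · (68) + 193 · (-235) = 1.

gcd(667, 193) = 1; s = 68, t = -235 (check: 667·68 + 193·(-235) = 1).


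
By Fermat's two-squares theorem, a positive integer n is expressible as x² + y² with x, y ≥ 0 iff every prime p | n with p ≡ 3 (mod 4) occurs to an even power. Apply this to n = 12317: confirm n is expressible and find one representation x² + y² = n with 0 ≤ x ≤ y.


Step 1: Factor n = 12317 = 109 · 113.
Step 2: Check the mod-4 condition on each prime factor: 109 ≡ 1 (mod 4), exponent 1; 113 ≡ 1 (mod 4), exponent 1.
All primes ≡ 3 (mod 4) appear to even exponent (or don't appear), so by the two-squares theorem n IS expressible as a sum of two squares.
Step 3: Build a representation. Here n = 109 · 113 is a product of primes ≡ 1 (mod 4). Each prime p ≡ 1 (mod 4) is itself a sum of two squares; find a² by testing p − a² for a perfect square:
  109: 109 − 1² = 108, 109 − 2² = 105, 109 − 3² = 100 = 10² ⇒ 109 = 3² + 10².
  113: 113 − 1² = 112, 113 − 2² = 109, 113 − 3² = 104, 113 − 4² = 97, 113 − 5² = 88, 113 − 6² = 77, 113 − 7² = 64 = 8² ⇒ 113 = 7² + 8².
  Combine using the Brahmagupta–Fibonacci identity (a² + b²)(c² + d²) = (ac − bd)² + (ad + bc)² = (ac + bd)² + (ad − bc)²:
  109 · 113 = 12317: from (3² + 10²)(7² + 8²), take (3·7 − 10·8, 3·8 + 10·7) = (21 − 80, 24 + 70) = (-59, 94); dropping signs (only squares matter) gives (59, 94); check 59² + 94² = 3481 + 8836 = 12317 ✓.
Step 4: Order so x ≤ y and verify: 59² + 94² = 3481 + 8836 = 12317 = n. ✓

n = 12317 = 59² + 94² (one valid representation with x ≤ y).


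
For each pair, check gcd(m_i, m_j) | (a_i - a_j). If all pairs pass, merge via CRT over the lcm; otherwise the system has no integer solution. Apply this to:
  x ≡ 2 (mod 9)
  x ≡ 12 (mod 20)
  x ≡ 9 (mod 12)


Moduli 9, 20, 12 are not pairwise coprime, so CRT works modulo lcm(m_i) when all pairwise compatibility conditions hold.
Pairwise compatibility: gcd(m_i, m_j) must divide a_i - a_j for every pair.
Merge one congruence at a time:
  Start: x ≡ 2 (mod 9).
  Combine with x ≡ 12 (mod 20): gcd(9, 20) = 1; 12 - 2 = 10, which IS divisible by 1, so compatible.
    Write x = 2 + 9·t and substitute into x ≡ 12 (mod 20): 9·t ≡ 12 − 2 = 10 (mod 20).
    The inverse of 9 mod 20 is 9 (since 9·9 = 81 = 4·20 + 1), so t ≡ 9·10 = 90 ≡ 10 (mod 20).
    Then x = 2 + 9·10 = 92, valid modulo lcm(9, 20) = 180: x ≡ 92 (mod 180).
  Combine with x ≡ 9 (mod 12): gcd(180, 12) = 12, and 9 - 92 = -83 is NOT divisible by 12.
    ⇒ system is inconsistent (no integer solution).

No solution (the system is inconsistent).


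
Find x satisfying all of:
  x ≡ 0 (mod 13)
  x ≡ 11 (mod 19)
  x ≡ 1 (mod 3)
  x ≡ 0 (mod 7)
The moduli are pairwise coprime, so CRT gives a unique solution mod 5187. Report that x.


Product of moduli M = 13 · 19 · 3 · 7 = 5187.
Merge one congruence at a time:
  Start: x ≡ 0 (mod 13).
  Combine with x ≡ 11 (mod 19); new modulus lcm = 247.
    Write x = 0 + 13·t and substitute into x ≡ 11 (mod 19): 13·t ≡ 11 − 0 = 11 (mod 19).
    The inverse of 13 mod 19 is 3 (since 13·3 = 39 = 2·19 + 1), so t ≡ 3·11 = 33 ≡ 14 (mod 19).
    Then x = 0 + 13·14 = 182, valid modulo lcm(13, 19) = 247: x ≡ 182 (mod 247).
  Combine with x ≡ 1 (mod 3); new modulus lcm = 741.
    Write x = 182 + 247·t and substitute into x ≡ 1 (mod 3): 247·t ≡ 1 − 182 = -181 (mod 3).
    Reduce coefficients mod 3: 1·t ≡ 2 (mod 3).
    So t ≡ 2 (mod 3).
    Then x = 182 + 247·2 = 676, valid modulo lcm(247, 3) = 741: x ≡ 676 (mod 741).
  Combine with x ≡ 0 (mod 7); new modulus lcm = 5187.
    Write x = 676 + 741·t and substitute into x ≡ 0 (mod 7): 741·t ≡ 0 − 676 = -676 (mod 7).
    Reduce coefficients mod 7: 6·t ≡ 3 (mod 7).
    The inverse of 6 mod 7 is 6 (since 6·6 = 36 = 5·7 + 1), so t ≡ 6·3 = 18 ≡ 4 (mod 7).
    Then x = 676 + 741·4 = 3640, valid modulo lcm(741, 7) = 5187: x ≡ 3640 (mod 5187).
Verify against each original: 3640 mod 13 = 0, 3640 mod 19 = 11, 3640 mod 3 = 1, 3640 mod 7 = 0.

x ≡ 3640 (mod 5187).


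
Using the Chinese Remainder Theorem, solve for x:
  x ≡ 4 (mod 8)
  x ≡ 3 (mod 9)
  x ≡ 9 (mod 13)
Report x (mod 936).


Moduli 8, 9, 13 are pairwise coprime; by CRT there is a unique solution modulo M = 8 · 9 · 13 = 936.
Solve pairwise, accumulating the modulus:
  Start with x ≡ 4 (mod 8).
  Combine with x ≡ 3 (mod 9): since gcd(8, 9) = 1, we get a unique residue mod 72.
    Write x = 4 + 8·t and substitute into x ≡ 3 (mod 9): 8·t ≡ 3 − 4 = -1 (mod 9).
    Reduce coefficients mod 9: 8·t ≡ 8 (mod 9).
    The inverse of 8 mod 9 is 8 (since 8·8 = 64 = 7·9 + 1), so t ≡ 8·8 = 64 ≡ 1 (mod 9).
    Then x = 4 + 8·1 = 12, valid modulo lcm(8, 9) = 72: x ≡ 12 (mod 72).
  Combine with x ≡ 9 (mod 13): since gcd(72, 13) = 1, we get a unique residue mod 936.
    Write x = 12 + 72·t and substitute into x ≡ 9 (mod 13): 72·t ≡ 9 − 12 = -3 (mod 13).
    Reduce coefficients mod 13: 7·t ≡ 10 (mod 13).
    The inverse of 7 mod 13 is 2 (since 7·2 = 14 = 1·13 + 1), so t ≡ 2·10 = 20 ≡ 7 (mod 13).
    Then x = 12 + 72·7 = 516, valid modulo lcm(72, 13) = 936: x ≡ 516 (mod 936).
Verify: 516 mod 8 = 4 ✓, 516 mod 9 = 3 ✓, 516 mod 13 = 9 ✓.

x ≡ 516 (mod 936).


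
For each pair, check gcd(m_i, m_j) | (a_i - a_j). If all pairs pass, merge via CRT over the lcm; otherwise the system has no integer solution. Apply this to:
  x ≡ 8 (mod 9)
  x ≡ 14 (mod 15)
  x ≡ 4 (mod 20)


Moduli 9, 15, 20 are not pairwise coprime, so CRT works modulo lcm(m_i) when all pairwise compatibility conditions hold.
Pairwise compatibility: gcd(m_i, m_j) must divide a_i - a_j for every pair.
Merge one congruence at a time:
  Start: x ≡ 8 (mod 9).
  Combine with x ≡ 14 (mod 15): gcd(9, 15) = 3; 14 - 8 = 6, which IS divisible by 3, so compatible.
    Write x = 8 + 9·t and substitute into x ≡ 14 (mod 15): 9·t ≡ 14 − 8 = 6 (mod 15).
    Divide the congruence (and modulus) by g = 3: 3·t ≡ 2 (mod 5).
    The inverse of 3 mod 5 is 2 (since 3·2 = 6 = 1·5 + 1), so t ≡ 2·2 = 4 ≡ 4 (mod 5).
    Then x = 8 + 9·4 = 44, valid modulo lcm(9, 15) = 45: x ≡ 44 (mod 45).
  Combine with x ≡ 4 (mod 20): gcd(45, 20) = 5; 4 - 44 = -40, which IS divisible by 5, so compatible.
    Write x = 44 + 45·t and substitute into x ≡ 4 (mod 20): 45·t ≡ 4 − 44 = -40 (mod 20).
    Divide the congruence (and modulus) by g = 5: 9·t ≡ -8 (mod 4).
    Reduce coefficients mod 4: 1·t ≡ 0 (mod 4).
    So t ≡ 0 (mod 4).
    Then x = 44 + 45·0 = 44, valid modulo lcm(45, 20) = 180: x ≡ 44 (mod 180).
Verify: 44 mod 9 = 8, 44 mod 15 = 14, 44 mod 20 = 4.

x ≡ 44 (mod 180).


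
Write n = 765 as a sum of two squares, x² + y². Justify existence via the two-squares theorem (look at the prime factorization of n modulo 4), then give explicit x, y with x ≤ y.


Step 1: Factor n = 765 = 3^2 · 5 · 17.
Step 2: Check the mod-4 condition on each prime factor: 3 ≡ 3 (mod 4), exponent 2 (must be even); 5 ≡ 1 (mod 4), exponent 1; 17 ≡ 1 (mod 4), exponent 1.
All primes ≡ 3 (mod 4) appear to even exponent (or don't appear), so by the two-squares theorem n IS expressible as a sum of two squares.
Step 3: Build a representation. Group n = k² · m with k = 3 and m = 5 · 17 = 85 (a product of primes ≡ 1 (mod 4)); a representation of m scales to one of n via (k·x)² + (k·y)² = k²(x² + y²). Each prime p ≡ 1 (mod 4) is itself a sum of two squares; find a² by testing p − a² for a perfect square:
  5: 5 − 1² = 4 = 2² ⇒ 5 = 1² + 2².
  17: 17 − 1² = 16 = 4² ⇒ 17 = 1² + 4².
  Combine using the Brahmagupta–Fibonacci identity (a² + b²)(c² + d²) = (ac − bd)² + (ad + bc)² = (ac + bd)² + (ad − bc)²:
  5 · 17 = 85: from (1² + 2²)(1² + 4²), take (1·1 − 2·4, 1·4 + 2·1) = (1 − 8, 4 + 2) = (-7, 6); dropping signs (only squares matter) gives (7, 6); check 7² + 6² = 49 + 36 = 85 ✓.
  Scale by k = 3: (3·7, 3·6) = (21, 18).
Step 4: Order so x ≤ y and verify: 18² + 21² = 324 + 441 = 765 = n. ✓

n = 765 = 18² + 21² (one valid representation with x ≤ y).


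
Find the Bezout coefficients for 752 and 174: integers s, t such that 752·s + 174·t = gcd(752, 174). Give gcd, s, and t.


Euclidean algorithm on (752, 174) — divide until remainder is 0:
  752 = 4 · 174 + 56
  174 = 3 · 56 + 6
  56 = 9 · 6 + 2
  6 = 3 · 2 + 0
gcd(752, 174) = 2.
Track Bezout coefficients alongside the remainders: start with r₀ = 752 = a·1 + b·0 (s = 1, t = 0) and r₁ = 174 = a·0 + b·1 (s = 0, t = 1); each new remainder r_{k+1} = r_{k-1} − q_k·r_k inherits s_{k+1} = s_{k-1} − q_k·s_k, t_{k+1} = t_{k-1} − q_k·t_k, so r_k = a·s_k + b·t_k at every step:
  q = 4: r = 56, s = 1 − 4·0 = 1, t = 0 − 4·1 = -4  (check: 752·1 + 174·(-4) = 56)
  q = 3: r = 6, s = 0 − 3·1 = -3, t = 1 − 3·(-4) = 13  (check: 752·(-3) + 174·13 = 6)
  q = 9: r = 2, s = 1 − 9·(-3) = 28, t = -4 − 9·13 = -121  (check: 752·28 + 174·(-121) = 2)
The row with r = 2 (the gcd) gives the Bezout coefficients s = 28, t = -121.
Result: 752 · (28) + 174 · (-121) = 2.

gcd(752, 174) = 2; s = 28, t = -121 (check: 752·28 + 174·(-121) = 2).


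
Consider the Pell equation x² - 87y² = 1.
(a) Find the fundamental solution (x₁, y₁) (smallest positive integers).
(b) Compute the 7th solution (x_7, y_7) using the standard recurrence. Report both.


Step 1: Find the fundamental solution (x₁, y₁) of x² - 87y² = 1.
  Expand √87 as a continued fraction. a₀ = ⌊√87⌋ = 9; iterate m_{k+1} = d_k·a_k − m_k, d_{k+1} = (87 − m_{k+1}²)/d_k, a_{k+1} = ⌊(a₀ + m_{k+1})/d_{k+1}⌋ (starting m₀ = 0, d₀ = 1), with convergents p_k = a_k·p_{k-1} + p_{k-2}, q_k = a_k·q_{k-1} + q_{k-2} (p₋₁ = 1, q₋₁ = 0):
  k = 0: a₀ = 9; p₀/q₀ = 9/1; p₀² − 87·q₀² = 81 − 87 = -6.
  k = 1: m = 9, d = 6, a = ⌊(9 + 9)/6⌋ = 3; p/q = (3·9 + 1)/(3·1 + 0) = 28/3; p² − 87·q² = 784 − 783 = 1.
  The first convergent with p² − 87·q² = 1 gives the fundamental solution (x₁, y₁) = (28, 3).
Step 2: Apply the recurrence (x_{n+1}, y_{n+1}) = (x₁x_n + 87y₁y_n, x₁y_n + y₁x_n) repeatedly.
  From (x_1, y_1) = (28, 3): x_2 = 28·28 + 87·3·3 = 1567; y_2 = 28·3 + 3·28 = 168.
  From (x_2, y_2) = (1567, 168): x_3 = 28·1567 + 87·3·168 = 87724; y_3 = 28·168 + 3·1567 = 9405.
  From (x_3, y_3) = (87724, 9405): x_4 = 28·87724 + 87·3·9405 = 4910977; y_4 = 28·9405 + 3·87724 = 526512.
  From (x_4, y_4) = (4910977, 526512): x_5 = 28·4910977 + 87·3·526512 = 274926988; y_5 = 28·526512 + 3·4910977 = 29475267.
  From (x_5, y_5) = (274926988, 29475267): x_6 = 28·274926988 + 87·3·29475267 = 15391000351; y_6 = 28·29475267 + 3·274926988 = 1650088440.
  From (x_6, y_6) = (15391000351, 1650088440): x_7 = 28·15391000351 + 87·3·1650088440 = 861621092668; y_7 = 28·1650088440 + 3·15391000351 = 92375477373.
Step 3: Verify x_7² - 87·y_7² = 742390907330398243358224 - 742390907330398243358223 = 1 (should be 1). ✓

(x_1, y_1) = (28, 3); (x_7, y_7) = (861621092668, 92375477373).


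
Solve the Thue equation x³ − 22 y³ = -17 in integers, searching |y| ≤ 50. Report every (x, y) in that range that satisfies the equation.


The equation is x³ - 22y³ = -17. For fixed y, x³ = 22·y³ − 17, so a solution requires the RHS to be a perfect cube.
Strategy: iterate y from -50 to 50, compute RHS = 22·y³ − 17, and check whether it is a (positive or negative) perfect cube.
Check small values of y:
  y = 0: RHS = -17 is not a perfect cube.
  y = 1: RHS = 5 is not a perfect cube.
  y = -1: RHS = -39 is not a perfect cube.
  y = 2: RHS = 159 is not a perfect cube.
  y = -2: RHS = -193 is not a perfect cube.
  y = 3: RHS = 577 is not a perfect cube.
  y = -3: RHS = -611 is not a perfect cube.
Continuing the search up to |y| = 50 finds no solutions either.
No (x, y) in the scanned range satisfies the equation.

No integer solutions with |y| ≤ 50.


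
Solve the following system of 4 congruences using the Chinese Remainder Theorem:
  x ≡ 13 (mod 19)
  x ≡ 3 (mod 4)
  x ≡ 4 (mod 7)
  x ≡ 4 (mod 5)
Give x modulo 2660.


Product of moduli M = 19 · 4 · 7 · 5 = 2660.
Merge one congruence at a time:
  Start: x ≡ 13 (mod 19).
  Combine with x ≡ 3 (mod 4); new modulus lcm = 76.
    Write x = 13 + 19·t and substitute into x ≡ 3 (mod 4): 19·t ≡ 3 − 13 = -10 (mod 4).
    Reduce coefficients mod 4: 3·t ≡ 2 (mod 4).
    The inverse of 3 mod 4 is 3 (since 3·3 = 9 = 2·4 + 1), so t ≡ 3·2 = 6 ≡ 2 (mod 4).
    Then x = 13 + 19·2 = 51, valid modulo lcm(19, 4) = 76: x ≡ 51 (mod 76).
  Combine with x ≡ 4 (mod 7); new modulus lcm = 532.
    Write x = 51 + 76·t and substitute into x ≡ 4 (mod 7): 76·t ≡ 4 − 51 = -47 (mod 7).
    Reduce coefficients mod 7: 6·t ≡ 2 (mod 7).
    The inverse of 6 mod 7 is 6 (since 6·6 = 36 = 5·7 + 1), so t ≡ 6·2 = 12 ≡ 5 (mod 7).
    Then x = 51 + 76·5 = 431, valid modulo lcm(76, 7) = 532: x ≡ 431 (mod 532).
  Combine with x ≡ 4 (mod 5); new modulus lcm = 2660.
    Write x = 431 + 532·t and substitute into x ≡ 4 (mod 5): 532·t ≡ 4 − 431 = -427 (mod 5).
    Reduce coefficients mod 5: 2·t ≡ 3 (mod 5).
    The inverse of 2 mod 5 is 3 (since 2·3 = 6 = 1·5 + 1), so t ≡ 3·3 = 9 ≡ 4 (mod 5).
    Then x = 431 + 532·4 = 2559, valid modulo lcm(532, 5) = 2660: x ≡ 2559 (mod 2660).
Verify against each original: 2559 mod 19 = 13, 2559 mod 4 = 3, 2559 mod 7 = 4, 2559 mod 5 = 4.

x ≡ 2559 (mod 2660).


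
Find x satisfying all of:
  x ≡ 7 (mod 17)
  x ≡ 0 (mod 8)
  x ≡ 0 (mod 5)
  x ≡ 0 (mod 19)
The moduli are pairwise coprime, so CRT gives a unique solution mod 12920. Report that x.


Product of moduli M = 17 · 8 · 5 · 19 = 12920.
Merge one congruence at a time:
  Start: x ≡ 7 (mod 17).
  Combine with x ≡ 0 (mod 8); new modulus lcm = 136.
    Write x = 7 + 17·t and substitute into x ≡ 0 (mod 8): 17·t ≡ 0 − 7 = -7 (mod 8).
    Reduce coefficients mod 8: 1·t ≡ 1 (mod 8).
    So t ≡ 1 (mod 8).
    Then x = 7 + 17·1 = 24, valid modulo lcm(17, 8) = 136: x ≡ 24 (mod 136).
  Combine with x ≡ 0 (mod 5); new modulus lcm = 680.
    Write x = 24 + 136·t and substitute into x ≡ 0 (mod 5): 136·t ≡ 0 − 24 = -24 (mod 5).
    Reduce coefficients mod 5: 1·t ≡ 1 (mod 5).
    So t ≡ 1 (mod 5).
    Then x = 24 + 136·1 = 160, valid modulo lcm(136, 5) = 680: x ≡ 160 (mod 680).
  Combine with x ≡ 0 (mod 19); new modulus lcm = 12920.
    Write x = 160 + 680·t and substitute into x ≡ 0 (mod 19): 680·t ≡ 0 − 160 = -160 (mod 19).
    Reduce coefficients mod 19: 15·t ≡ 11 (mod 19).
    The inverse of 15 mod 19 is 14 (since 15·14 = 210 = 11·19 + 1), so t ≡ 14·11 = 154 ≡ 2 (mod 19).
    Then x = 160 + 680·2 = 1520, valid modulo lcm(680, 19) = 12920: x ≡ 1520 (mod 12920).
Verify against each original: 1520 mod 17 = 7, 1520 mod 8 = 0, 1520 mod 5 = 0, 1520 mod 19 = 0.

x ≡ 1520 (mod 12920).


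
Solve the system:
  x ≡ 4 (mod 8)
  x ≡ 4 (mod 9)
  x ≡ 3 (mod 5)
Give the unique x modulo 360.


Moduli 8, 9, 5 are pairwise coprime; by CRT there is a unique solution modulo M = 8 · 9 · 5 = 360.
Solve pairwise, accumulating the modulus:
  Start with x ≡ 4 (mod 8).
  Combine with x ≡ 4 (mod 9): since gcd(8, 9) = 1, we get a unique residue mod 72.
    Write x = 4 + 8·t and substitute into x ≡ 4 (mod 9): 8·t ≡ 4 − 4 = 0 (mod 9).
    The inverse of 8 mod 9 is 8 (since 8·8 = 64 = 7·9 + 1), so t ≡ 8·0 = 0 ≡ 0 (mod 9).
    Then x = 4 + 8·0 = 4, valid modulo lcm(8, 9) = 72: x ≡ 4 (mod 72).
  Combine with x ≡ 3 (mod 5): since gcd(72, 5) = 1, we get a unique residue mod 360.
    Write x = 4 + 72·t and substitute into x ≡ 3 (mod 5): 72·t ≡ 3 − 4 = -1 (mod 5).
    Reduce coefficients mod 5: 2·t ≡ 4 (mod 5).
    The inverse of 2 mod 5 is 3 (since 2·3 = 6 = 1·5 + 1), so t ≡ 3·4 = 12 ≡ 2 (mod 5).
    Then x = 4 + 72·2 = 148, valid modulo lcm(72, 5) = 360: x ≡ 148 (mod 360).
Verify: 148 mod 8 = 4 ✓, 148 mod 9 = 4 ✓, 148 mod 5 = 3 ✓.

x ≡ 148 (mod 360).


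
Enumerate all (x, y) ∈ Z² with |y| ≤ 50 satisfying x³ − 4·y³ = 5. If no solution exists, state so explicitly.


The equation is x³ - 4y³ = 5. For fixed y, x³ = 4·y³ + 5, so a solution requires the RHS to be a perfect cube.
Strategy: iterate y from -50 to 50, compute RHS = 4·y³ + 5, and check whether it is a (positive or negative) perfect cube.
Check small values of y:
  y = 0: RHS = 5 is not a perfect cube.
  y = 1: RHS = 9 is not a perfect cube.
  y = -1: RHS = 1 = (1)³ ⇒ x = 1 works.
  y = 2: RHS = 37 is not a perfect cube.
  y = -2: RHS = -27 = (-3)³ ⇒ x = -3 works.
  y = 3: RHS = 113 is not a perfect cube.
  y = -3: RHS = -103 is not a perfect cube.
Continuing the search up to |y| = 50 finds no further solutions beyond those listed.
Collected solutions: (1, -1), (-3, -2).

Solutions (with |y| ≤ 50): (1, -1), (-3, -2).


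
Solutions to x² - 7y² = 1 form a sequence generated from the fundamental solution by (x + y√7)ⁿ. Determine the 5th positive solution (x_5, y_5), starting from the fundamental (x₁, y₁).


Step 1: Find the fundamental solution (x₁, y₁) of x² - 7y² = 1.
  Expand √7 as a continued fraction. a₀ = ⌊√7⌋ = 2; iterate m_{k+1} = d_k·a_k − m_k, d_{k+1} = (7 − m_{k+1}²)/d_k, a_{k+1} = ⌊(a₀ + m_{k+1})/d_{k+1}⌋ (starting m₀ = 0, d₀ = 1), with convergents p_k = a_k·p_{k-1} + p_{k-2}, q_k = a_k·q_{k-1} + q_{k-2} (p₋₁ = 1, q₋₁ = 0):
  k = 0: a₀ = 2; p₀/q₀ = 2/1; p₀² − 7·q₀² = 4 − 7 = -3.
  k = 1: m = 2, d = 3, a = ⌊(2 + 2)/3⌋ = 1; p/q = (1·2 + 1)/(1·1 + 0) = 3/1; p² − 7·q² = 9 − 7 = 2.
  k = 2: m = 1, d = 2, a = ⌊(2 + 1)/2⌋ = 1; p/q = (1·3 + 2)/(1·1 + 1) = 5/2; p² − 7·q² = 25 − 28 = -3.
  k = 3: m = 1, d = 3, a = ⌊(2 + 1)/3⌋ = 1; p/q = (1·5 + 3)/(1·2 + 1) = 8/3; p² − 7·q² = 64 − 63 = 1.
  The first convergent with p² − 7·q² = 1 gives the fundamental solution (x₁, y₁) = (8, 3).
Step 2: Apply the recurrence (x_{n+1}, y_{n+1}) = (x₁x_n + 7y₁y_n, x₁y_n + y₁x_n) repeatedly.
  From (x_1, y_1) = (8, 3): x_2 = 8·8 + 7·3·3 = 127; y_2 = 8·3 + 3·8 = 48.
  From (x_2, y_2) = (127, 48): x_3 = 8·127 + 7·3·48 = 2024; y_3 = 8·48 + 3·127 = 765.
  From (x_3, y_3) = (2024, 765): x_4 = 8·2024 + 7·3·765 = 32257; y_4 = 8·765 + 3·2024 = 12192.
  From (x_4, y_4) = (32257, 12192): x_5 = 8·32257 + 7·3·12192 = 514088; y_5 = 8·12192 + 3·32257 = 194307.
Step 3: Verify x_5² - 7·y_5² = 264286471744 - 264286471743 = 1 (should be 1). ✓

(x_1, y_1) = (8, 3); (x_5, y_5) = (514088, 194307).


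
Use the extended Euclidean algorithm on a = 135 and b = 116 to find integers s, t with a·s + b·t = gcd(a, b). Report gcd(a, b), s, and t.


Euclidean algorithm on (135, 116) — divide until remainder is 0:
  135 = 1 · 116 + 19
  116 = 6 · 19 + 2
  19 = 9 · 2 + 1
  2 = 2 · 1 + 0
gcd(135, 116) = 1.
Track Bezout coefficients alongside the remainders: start with r₀ = 135 = a·1 + b·0 (s = 1, t = 0) and r₁ = 116 = a·0 + b·1 (s = 0, t = 1); each new remainder r_{k+1} = r_{k-1} − q_k·r_k inherits s_{k+1} = s_{k-1} − q_k·s_k, t_{k+1} = t_{k-1} − q_k·t_k, so r_k = a·s_k + b·t_k at every step:
  q = 1: r = 19, s = 1 − 1·0 = 1, t = 0 − 1·1 = -1  (check: 135·1 + 116·(-1) = 19)
  q = 6: r = 2, s = 0 − 6·1 = -6, t = 1 − 6·(-1) = 7  (check: 135·(-6) + 116·7 = 2)
  q = 9: r = 1, s = 1 − 9·(-6) = 55, t = -1 − 9·7 = -64  (check: 135·55 + 116·(-64) = 1)
The row with r = 1 (the gcd) gives the Bezout coefficients s = 55, t = -64.
Result: 135 · (55) + 116 · (-64) = 1.

gcd(135, 116) = 1; s = 55, t = -64 (check: 135·55 + 116·(-64) = 1).


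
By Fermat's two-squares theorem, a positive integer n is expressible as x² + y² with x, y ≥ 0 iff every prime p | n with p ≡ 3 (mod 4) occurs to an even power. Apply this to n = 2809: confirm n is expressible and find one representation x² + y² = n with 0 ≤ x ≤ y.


Step 1: Factor n = 2809 = 53^2.
Step 2: Check the mod-4 condition on each prime factor: 53 ≡ 1 (mod 4), exponent 2.
All primes ≡ 3 (mod 4) appear to even exponent (or don't appear), so by the two-squares theorem n IS expressible as a sum of two squares.
Step 3: Build a representation. Here n = 53 · 53 is a product of primes ≡ 1 (mod 4). Each prime p ≡ 1 (mod 4) is itself a sum of two squares; find a² by testing p − a² for a perfect square:
  53: 53 − 1² = 52, 53 − 2² = 49 = 7² ⇒ 53 = 2² + 7².
  Combine using the Brahmagupta–Fibonacci identity (a² + b²)(c² + d²) = (ac − bd)² + (ad + bc)² = (ac + bd)² + (ad − bc)²:
  53 · 53 = 2809: from (2² + 7²)(2² + 7²), take (2·2 − 7·7, 2·7 + 7·2) = (4 − 49, 14 + 14) = (-45, 28); dropping signs (only squares matter) gives (45, 28); check 45² + 28² = 2025 + 784 = 2809 ✓.
Step 4: Order so x ≤ y and verify: 28² + 45² = 784 + 2025 = 2809 = n. ✓

n = 2809 = 28² + 45² (one valid representation with x ≤ y).


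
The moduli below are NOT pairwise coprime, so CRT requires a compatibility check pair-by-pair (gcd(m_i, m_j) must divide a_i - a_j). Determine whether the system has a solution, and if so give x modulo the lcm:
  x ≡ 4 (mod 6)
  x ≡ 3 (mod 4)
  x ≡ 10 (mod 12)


Moduli 6, 4, 12 are not pairwise coprime, so CRT works modulo lcm(m_i) when all pairwise compatibility conditions hold.
Pairwise compatibility: gcd(m_i, m_j) must divide a_i - a_j for every pair.
Merge one congruence at a time:
  Start: x ≡ 4 (mod 6).
  Combine with x ≡ 3 (mod 4): gcd(6, 4) = 2, and 3 - 4 = -1 is NOT divisible by 2.
    ⇒ system is inconsistent (no integer solution).

No solution (the system is inconsistent).


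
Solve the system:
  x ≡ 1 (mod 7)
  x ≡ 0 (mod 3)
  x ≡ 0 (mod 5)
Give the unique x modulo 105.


Moduli 7, 3, 5 are pairwise coprime; by CRT there is a unique solution modulo M = 7 · 3 · 5 = 105.
Solve pairwise, accumulating the modulus:
  Start with x ≡ 1 (mod 7).
  Combine with x ≡ 0 (mod 3): since gcd(7, 3) = 1, we get a unique residue mod 21.
    Write x = 1 + 7·t and substitute into x ≡ 0 (mod 3): 7·t ≡ 0 − 1 = -1 (mod 3).
    Reduce coefficients mod 3: 1·t ≡ 2 (mod 3).
    So t ≡ 2 (mod 3).
    Then x = 1 + 7·2 = 15, valid modulo lcm(7, 3) = 21: x ≡ 15 (mod 21).
  Combine with x ≡ 0 (mod 5): since gcd(21, 5) = 1, we get a unique residue mod 105.
    Write x = 15 + 21·t and substitute into x ≡ 0 (mod 5): 21·t ≡ 0 − 15 = -15 (mod 5).
    Reduce coefficients mod 5: 1·t ≡ 0 (mod 5).
    So t ≡ 0 (mod 5).
    Then x = 15 + 21·0 = 15, valid modulo lcm(21, 5) = 105: x ≡ 15 (mod 105).
Verify: 15 mod 7 = 1 ✓, 15 mod 3 = 0 ✓, 15 mod 5 = 0 ✓.

x ≡ 15 (mod 105).


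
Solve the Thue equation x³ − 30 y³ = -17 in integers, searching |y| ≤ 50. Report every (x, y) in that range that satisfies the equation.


The equation is x³ - 30y³ = -17. For fixed y, x³ = 30·y³ − 17, so a solution requires the RHS to be a perfect cube.
Strategy: iterate y from -50 to 50, compute RHS = 30·y³ − 17, and check whether it is a (positive or negative) perfect cube.
Check small values of y:
  y = 0: RHS = -17 is not a perfect cube.
  y = 1: RHS = 13 is not a perfect cube.
  y = -1: RHS = -47 is not a perfect cube.
  y = 2: RHS = 223 is not a perfect cube.
  y = -2: RHS = -257 is not a perfect cube.
  y = 3: RHS = 793 is not a perfect cube.
  y = -3: RHS = -827 is not a perfect cube.
Continuing the search up to |y| = 50 finds no solutions either.
No (x, y) in the scanned range satisfies the equation.

No integer solutions with |y| ≤ 50.


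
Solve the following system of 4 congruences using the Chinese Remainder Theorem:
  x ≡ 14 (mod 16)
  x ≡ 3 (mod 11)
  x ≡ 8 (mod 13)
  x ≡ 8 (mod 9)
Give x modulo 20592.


Product of moduli M = 16 · 11 · 13 · 9 = 20592.
Merge one congruence at a time:
  Start: x ≡ 14 (mod 16).
  Combine with x ≡ 3 (mod 11); new modulus lcm = 176.
    Write x = 14 + 16·t and substitute into x ≡ 3 (mod 11): 16·t ≡ 3 − 14 = -11 (mod 11).
    Reduce coefficients mod 11: 5·t ≡ 0 (mod 11).
    The inverse of 5 mod 11 is 9 (since 5·9 = 45 = 4·11 + 1), so t ≡ 9·0 = 0 ≡ 0 (mod 11).
    Then x = 14 + 16·0 = 14, valid modulo lcm(16, 11) = 176: x ≡ 14 (mod 176).
  Combine with x ≡ 8 (mod 13); new modulus lcm = 2288.
    Write x = 14 + 176·t and substitute into x ≡ 8 (mod 13): 176·t ≡ 8 − 14 = -6 (mod 13).
    Reduce coefficients mod 13: 7·t ≡ 7 (mod 13).
    The inverse of 7 mod 13 is 2 (since 7·2 = 14 = 1·13 + 1), so t ≡ 2·7 = 14 ≡ 1 (mod 13).
    Then x = 14 + 176·1 = 190, valid modulo lcm(176, 13) = 2288: x ≡ 190 (mod 2288).
  Combine with x ≡ 8 (mod 9); new modulus lcm = 20592.
    Write x = 190 + 2288·t and substitute into x ≡ 8 (mod 9): 2288·t ≡ 8 − 190 = -182 (mod 9).
    Reduce coefficients mod 9: 2·t ≡ 7 (mod 9).
    The inverse of 2 mod 9 is 5 (since 2·5 = 10 = 1·9 + 1), so t ≡ 5·7 = 35 ≡ 8 (mod 9).
    Then x = 190 + 2288·8 = 18494, valid modulo lcm(2288, 9) = 20592: x ≡ 18494 (mod 20592).
Verify against each original: 18494 mod 16 = 14, 18494 mod 11 = 3, 18494 mod 13 = 8, 18494 mod 9 = 8.

x ≡ 18494 (mod 20592).


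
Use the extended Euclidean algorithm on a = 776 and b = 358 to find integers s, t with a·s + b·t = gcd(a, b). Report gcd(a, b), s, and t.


Euclidean algorithm on (776, 358) — divide until remainder is 0:
  776 = 2 · 358 + 60
  358 = 5 · 60 + 58
  60 = 1 · 58 + 2
  58 = 29 · 2 + 0
gcd(776, 358) = 2.
Track Bezout coefficients alongside the remainders: start with r₀ = 776 = a·1 + b·0 (s = 1, t = 0) and r₁ = 358 = a·0 + b·1 (s = 0, t = 1); each new remainder r_{k+1} = r_{k-1} − q_k·r_k inherits s_{k+1} = s_{k-1} − q_k·s_k, t_{k+1} = t_{k-1} − q_k·t_k, so r_k = a·s_k + b·t_k at every step:
  q = 2: r = 60, s = 1 − 2·0 = 1, t = 0 − 2·1 = -2  (check: 776·1 + 358·(-2) = 60)
  q = 5: r = 58, s = 0 − 5·1 = -5, t = 1 − 5·(-2) = 11  (check: 776·(-5) + 358·11 = 58)
  q = 1: r = 2, s = 1 − 1·(-5) = 6, t = -2 − 1·11 = -13  (check: 776·6 + 358·(-13) = 2)
The row with r = 2 (the gcd) gives the Bezout coefficients s = 6, t = -13.
Result: 776 · (6) + 358 · (-13) = 2.

gcd(776, 358) = 2; s = 6, t = -13 (check: 776·6 + 358·(-13) = 2).


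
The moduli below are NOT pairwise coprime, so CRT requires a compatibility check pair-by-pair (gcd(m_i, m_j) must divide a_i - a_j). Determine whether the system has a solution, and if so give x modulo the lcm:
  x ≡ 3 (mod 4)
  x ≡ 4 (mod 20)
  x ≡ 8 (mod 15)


Moduli 4, 20, 15 are not pairwise coprime, so CRT works modulo lcm(m_i) when all pairwise compatibility conditions hold.
Pairwise compatibility: gcd(m_i, m_j) must divide a_i - a_j for every pair.
Merge one congruence at a time:
  Start: x ≡ 3 (mod 4).
  Combine with x ≡ 4 (mod 20): gcd(4, 20) = 4, and 4 - 3 = 1 is NOT divisible by 4.
    ⇒ system is inconsistent (no integer solution).

No solution (the system is inconsistent).


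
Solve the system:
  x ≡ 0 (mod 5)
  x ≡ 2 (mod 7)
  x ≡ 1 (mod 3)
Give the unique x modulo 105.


Moduli 5, 7, 3 are pairwise coprime; by CRT there is a unique solution modulo M = 5 · 7 · 3 = 105.
Solve pairwise, accumulating the modulus:
  Start with x ≡ 0 (mod 5).
  Combine with x ≡ 2 (mod 7): since gcd(5, 7) = 1, we get a unique residue mod 35.
    Write x = 0 + 5·t and substitute into x ≡ 2 (mod 7): 5·t ≡ 2 − 0 = 2 (mod 7).
    The inverse of 5 mod 7 is 3 (since 5·3 = 15 = 2·7 + 1), so t ≡ 3·2 = 6 ≡ 6 (mod 7).
    Then x = 0 + 5·6 = 30, valid modulo lcm(5, 7) = 35: x ≡ 30 (mod 35).
  Combine with x ≡ 1 (mod 3): since gcd(35, 3) = 1, we get a unique residue mod 105.
    Write x = 30 + 35·t and substitute into x ≡ 1 (mod 3): 35·t ≡ 1 − 30 = -29 (mod 3).
    Reduce coefficients mod 3: 2·t ≡ 1 (mod 3).
    The inverse of 2 mod 3 is 2 (since 2·2 = 4 = 1·3 + 1), so t ≡ 2·1 = 2 ≡ 2 (mod 3).
    Then x = 30 + 35·2 = 100, valid modulo lcm(35, 3) = 105: x ≡ 100 (mod 105).
Verify: 100 mod 5 = 0 ✓, 100 mod 7 = 2 ✓, 100 mod 3 = 1 ✓.

x ≡ 100 (mod 105).


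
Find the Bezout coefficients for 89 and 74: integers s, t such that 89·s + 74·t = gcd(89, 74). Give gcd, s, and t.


Euclidean algorithm on (89, 74) — divide until remainder is 0:
  89 = 1 · 74 + 15
  74 = 4 · 15 + 14
  15 = 1 · 14 + 1
  14 = 14 · 1 + 0
gcd(89, 74) = 1.
Track Bezout coefficients alongside the remainders: start with r₀ = 89 = a·1 + b·0 (s = 1, t = 0) and r₁ = 74 = a·0 + b·1 (s = 0, t = 1); each new remainder r_{k+1} = r_{k-1} − q_k·r_k inherits s_{k+1} = s_{k-1} − q_k·s_k, t_{k+1} = t_{k-1} − q_k·t_k, so r_k = a·s_k + b·t_k at every step:
  q = 1: r = 15, s = 1 − 1·0 = 1, t = 0 − 1·1 = -1  (check: 89·1 + 74·(-1) = 15)
  q = 4: r = 14, s = 0 − 4·1 = -4, t = 1 − 4·(-1) = 5  (check: 89·(-4) + 74·5 = 14)
  q = 1: r = 1, s = 1 − 1·(-4) = 5, t = -1 − 1·5 = -6  (check: 89·5 + 74·(-6) = 1)
The row with r = 1 (the gcd) gives the Bezout coefficients s = 5, t = -6.
Result: 89 · (5) + 74 · (-6) = 1.

gcd(89, 74) = 1; s = 5, t = -6 (check: 89·5 + 74·(-6) = 1).


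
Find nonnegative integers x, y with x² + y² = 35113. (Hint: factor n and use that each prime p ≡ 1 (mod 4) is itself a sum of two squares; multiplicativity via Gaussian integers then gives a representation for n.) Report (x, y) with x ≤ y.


Step 1: Factor n = 35113 = 13 · 37 · 73.
Step 2: Check the mod-4 condition on each prime factor: 13 ≡ 1 (mod 4), exponent 1; 37 ≡ 1 (mod 4), exponent 1; 73 ≡ 1 (mod 4), exponent 1.
All primes ≡ 3 (mod 4) appear to even exponent (or don't appear), so by the two-squares theorem n IS expressible as a sum of two squares.
Step 3: Build a representation. Here n = 13 · 37 · 73 is a product of primes ≡ 1 (mod 4). Each prime p ≡ 1 (mod 4) is itself a sum of two squares; find a² by testing p − a² for a perfect square:
  13: 13 − 1² = 12, 13 − 2² = 9 = 3² ⇒ 13 = 2² + 3².
  37: 37 − 1² = 36 = 6² ⇒ 37 = 1² + 6².
  73: 73 − 1² = 72, 73 − 2² = 69, 73 − 3² = 64 = 8² ⇒ 73 = 3² + 8².
  Combine using the Brahmagupta–Fibonacci identity (a² + b²)(c² + d²) = (ac − bd)² + (ad + bc)² = (ac + bd)² + (ad − bc)²:
  13 · 37 = 481: from (2² + 3²)(1² + 6²), take (2·1 − 3·6, 2·6 + 3·1) = (2 − 18, 12 + 3) = (-16, 15); dropping signs (only squares matter) gives (16, 15); check 16² + 15² = 256 + 225 = 481 ✓.
  481 · 73 = 35113: from (16² + 15²)(3² + 8²), take (16·3 − 15·8, 16·8 + 15·3) = (48 − 120, 128 + 45) = (-72, 173); dropping signs (only squares matter) gives (72, 173); check 72² + 173² = 5184 + 29929 = 35113 ✓.
Step 4: Order so x ≤ y and verify: 72² + 173² = 5184 + 29929 = 35113 = n. ✓

n = 35113 = 72² + 173² (one valid representation with x ≤ y).


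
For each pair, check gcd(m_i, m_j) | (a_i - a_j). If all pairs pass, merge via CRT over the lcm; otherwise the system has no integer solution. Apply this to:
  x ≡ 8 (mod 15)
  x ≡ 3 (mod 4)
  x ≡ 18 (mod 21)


Moduli 15, 4, 21 are not pairwise coprime, so CRT works modulo lcm(m_i) when all pairwise compatibility conditions hold.
Pairwise compatibility: gcd(m_i, m_j) must divide a_i - a_j for every pair.
Merge one congruence at a time:
  Start: x ≡ 8 (mod 15).
  Combine with x ≡ 3 (mod 4): gcd(15, 4) = 1; 3 - 8 = -5, which IS divisible by 1, so compatible.
    Write x = 8 + 15·t and substitute into x ≡ 3 (mod 4): 15·t ≡ 3 − 8 = -5 (mod 4).
    Reduce coefficients mod 4: 3·t ≡ 3 (mod 4).
    The inverse of 3 mod 4 is 3 (since 3·3 = 9 = 2·4 + 1), so t ≡ 3·3 = 9 ≡ 1 (mod 4).
    Then x = 8 + 15·1 = 23, valid modulo lcm(15, 4) = 60: x ≡ 23 (mod 60).
  Combine with x ≡ 18 (mod 21): gcd(60, 21) = 3, and 18 - 23 = -5 is NOT divisible by 3.
    ⇒ system is inconsistent (no integer solution).

No solution (the system is inconsistent).


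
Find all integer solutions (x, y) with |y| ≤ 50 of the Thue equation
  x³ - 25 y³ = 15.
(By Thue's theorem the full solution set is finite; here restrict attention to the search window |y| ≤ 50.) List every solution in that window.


The equation is x³ - 25y³ = 15. For fixed y, x³ = 25·y³ + 15, so a solution requires the RHS to be a perfect cube.
Strategy: iterate y from -50 to 50, compute RHS = 25·y³ + 15, and check whether it is a (positive or negative) perfect cube.
Check small values of y:
  y = 0: RHS = 15 is not a perfect cube.
  y = 1: RHS = 40 is not a perfect cube.
  y = -1: RHS = -10 is not a perfect cube.
  y = 2: RHS = 215 is not a perfect cube.
  y = -2: RHS = -185 is not a perfect cube.
  y = 3: RHS = 690 is not a perfect cube.
  y = -3: RHS = -660 is not a perfect cube.
Continuing the search up to |y| = 50 finds no solutions either.
No (x, y) in the scanned range satisfies the equation.

No integer solutions with |y| ≤ 50.


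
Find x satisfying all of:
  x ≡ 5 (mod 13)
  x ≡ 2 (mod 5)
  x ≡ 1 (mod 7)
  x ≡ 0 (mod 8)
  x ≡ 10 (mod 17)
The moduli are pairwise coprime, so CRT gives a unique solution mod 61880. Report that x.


Product of moduli M = 13 · 5 · 7 · 8 · 17 = 61880.
Merge one congruence at a time:
  Start: x ≡ 5 (mod 13).
  Combine with x ≡ 2 (mod 5); new modulus lcm = 65.
    Write x = 5 + 13·t and substitute into x ≡ 2 (mod 5): 13·t ≡ 2 − 5 = -3 (mod 5).
    Reduce coefficients mod 5: 3·t ≡ 2 (mod 5).
    The inverse of 3 mod 5 is 2 (since 3·2 = 6 = 1·5 + 1), so t ≡ 2·2 = 4 ≡ 4 (mod 5).
    Then x = 5 + 13·4 = 57, valid modulo lcm(13, 5) = 65: x ≡ 57 (mod 65).
  Combine with x ≡ 1 (mod 7); new modulus lcm = 455.
    Write x = 57 + 65·t and substitute into x ≡ 1 (mod 7): 65·t ≡ 1 − 57 = -56 (mod 7).
    Reduce coefficients mod 7: 2·t ≡ 0 (mod 7).
    The inverse of 2 mod 7 is 4 (since 2·4 = 8 = 1·7 + 1), so t ≡ 4·0 = 0 ≡ 0 (mod 7).
    Then x = 57 + 65·0 = 57, valid modulo lcm(65, 7) = 455: x ≡ 57 (mod 455).
  Combine with x ≡ 0 (mod 8); new modulus lcm = 3640.
    Write x = 57 + 455·t and substitute into x ≡ 0 (mod 8): 455·t ≡ 0 − 57 = -57 (mod 8).
    Reduce coefficients mod 8: 7·t ≡ 7 (mod 8).
    The inverse of 7 mod 8 is 7 (since 7·7 = 49 = 6·8 + 1), so t ≡ 7·7 = 49 ≡ 1 (mod 8).
    Then x = 57 + 455·1 = 512, valid modulo lcm(455, 8) = 3640: x ≡ 512 (mod 3640).
  Combine with x ≡ 10 (mod 17); new modulus lcm = 61880.
    Write x = 512 + 3640·t and substitute into x ≡ 10 (mod 17): 3640·t ≡ 10 − 512 = -502 (mod 17).
    Reduce coefficients mod 17: 2·t ≡ 8 (mod 17).
    The inverse of 2 mod 17 is 9 (since 2·9 = 18 = 1·17 + 1), so t ≡ 9·8 = 72 ≡ 4 (mod 17).
    Then x = 512 + 3640·4 = 15072, valid modulo lcm(3640, 17) = 61880: x ≡ 15072 (mod 61880).
Verify against each original: 15072 mod 13 = 5, 15072 mod 5 = 2, 15072 mod 7 = 1, 15072 mod 8 = 0, 15072 mod 17 = 10.

x ≡ 15072 (mod 61880).


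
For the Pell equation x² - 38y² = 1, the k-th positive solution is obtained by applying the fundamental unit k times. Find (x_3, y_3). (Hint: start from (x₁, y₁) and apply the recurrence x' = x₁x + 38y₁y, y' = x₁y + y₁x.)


Step 1: Find the fundamental solution (x₁, y₁) of x² - 38y² = 1.
  Expand √38 as a continued fraction. a₀ = ⌊√38⌋ = 6; iterate m_{k+1} = d_k·a_k − m_k, d_{k+1} = (38 − m_{k+1}²)/d_k, a_{k+1} = ⌊(a₀ + m_{k+1})/d_{k+1}⌋ (starting m₀ = 0, d₀ = 1), with convergents p_k = a_k·p_{k-1} + p_{k-2}, q_k = a_k·q_{k-1} + q_{k-2} (p₋₁ = 1, q₋₁ = 0):
  k = 0: a₀ = 6; p₀/q₀ = 6/1; p₀² − 38·q₀² = 36 − 38 = -2.
  k = 1: m = 6, d = 2, a = ⌊(6 + 6)/2⌋ = 6; p/q = (6·6 + 1)/(6·1 + 0) = 37/6; p² − 38·q² = 1369 − 1368 = 1.
  The first convergent with p² − 38·q² = 1 gives the fundamental solution (x₁, y₁) = (37, 6).
Step 2: Apply the recurrence (x_{n+1}, y_{n+1}) = (x₁x_n + 38y₁y_n, x₁y_n + y₁x_n) repeatedly.
  From (x_1, y_1) = (37, 6): x_2 = 37·37 + 38·6·6 = 2737; y_2 = 37·6 + 6·37 = 444.
  From (x_2, y_2) = (2737, 444): x_3 = 37·2737 + 38·6·444 = 202501; y_3 = 37·444 + 6·2737 = 32850.
Step 3: Verify x_3² - 38·y_3² = 41006655001 - 41006655000 = 1 (should be 1). ✓

(x_1, y_1) = (37, 6); (x_3, y_3) = (202501, 32850).


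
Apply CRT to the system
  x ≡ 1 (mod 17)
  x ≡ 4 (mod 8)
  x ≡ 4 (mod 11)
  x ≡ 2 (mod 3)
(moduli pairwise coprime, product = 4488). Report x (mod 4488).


Product of moduli M = 17 · 8 · 11 · 3 = 4488.
Merge one congruence at a time:
  Start: x ≡ 1 (mod 17).
  Combine with x ≡ 4 (mod 8); new modulus lcm = 136.
    Write x = 1 + 17·t and substitute into x ≡ 4 (mod 8): 17·t ≡ 4 − 1 = 3 (mod 8).
    Reduce coefficients mod 8: 1·t ≡ 3 (mod 8).
    So t ≡ 3 (mod 8).
    Then x = 1 + 17·3 = 52, valid modulo lcm(17, 8) = 136: x ≡ 52 (mod 136).
  Combine with x ≡ 4 (mod 11); new modulus lcm = 1496.
    Write x = 52 + 136·t and substitute into x ≡ 4 (mod 11): 136·t ≡ 4 − 52 = -48 (mod 11).
    Reduce coefficients mod 11: 4·t ≡ 7 (mod 11).
    The inverse of 4 mod 11 is 3 (since 4·3 = 12 = 1·11 + 1), so t ≡ 3·7 = 21 ≡ 10 (mod 11).
    Then x = 52 + 136·10 = 1412, valid modulo lcm(136, 11) = 1496: x ≡ 1412 (mod 1496).
  Combine with x ≡ 2 (mod 3); new modulus lcm = 4488.
    Write x = 1412 + 1496·t and substitute into x ≡ 2 (mod 3): 1496·t ≡ 2 − 1412 = -1410 (mod 3).
    Reduce coefficients mod 3: 2·t ≡ 0 (mod 3).
    The inverse of 2 mod 3 is 2 (since 2·2 = 4 = 1·3 + 1), so t ≡ 2·0 = 0 ≡ 0 (mod 3).
    Then x = 1412 + 1496·0 = 1412, valid modulo lcm(1496, 3) = 4488: x ≡ 1412 (mod 4488).
Verify against each original: 1412 mod 17 = 1, 1412 mod 8 = 4, 1412 mod 11 = 4, 1412 mod 3 = 2.

x ≡ 1412 (mod 4488).


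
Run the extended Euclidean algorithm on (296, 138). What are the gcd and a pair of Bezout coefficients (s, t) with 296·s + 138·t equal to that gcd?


Euclidean algorithm on (296, 138) — divide until remainder is 0:
  296 = 2 · 138 + 20
  138 = 6 · 20 + 18
  20 = 1 · 18 + 2
  18 = 9 · 2 + 0
gcd(296, 138) = 2.
Track Bezout coefficients alongside the remainders: start with r₀ = 296 = a·1 + b·0 (s = 1, t = 0) and r₁ = 138 = a·0 + b·1 (s = 0, t = 1); each new remainder r_{k+1} = r_{k-1} − q_k·r_k inherits s_{k+1} = s_{k-1} − q_k·s_k, t_{k+1} = t_{k-1} − q_k·t_k, so r_k = a·s_k + b·t_k at every step:
  q = 2: r = 20, s = 1 − 2·0 = 1, t = 0 − 2·1 = -2  (check: 296·1 + 138·(-2) = 20)
  q = 6: r = 18, s = 0 − 6·1 = -6, t = 1 − 6·(-2) = 13  (check: 296·(-6) + 138·13 = 18)
  q = 1: r = 2, s = 1 − 1·(-6) = 7, t = -2 − 1·13 = -15  (check: 296·7 + 138·(-15) = 2)
The row with r = 2 (the gcd) gives the Bezout coefficients s = 7, t = -15.
Result: 296 · (7) + 138 · (-15) = 2.

gcd(296, 138) = 2; s = 7, t = -15 (check: 296·7 + 138·(-15) = 2).
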